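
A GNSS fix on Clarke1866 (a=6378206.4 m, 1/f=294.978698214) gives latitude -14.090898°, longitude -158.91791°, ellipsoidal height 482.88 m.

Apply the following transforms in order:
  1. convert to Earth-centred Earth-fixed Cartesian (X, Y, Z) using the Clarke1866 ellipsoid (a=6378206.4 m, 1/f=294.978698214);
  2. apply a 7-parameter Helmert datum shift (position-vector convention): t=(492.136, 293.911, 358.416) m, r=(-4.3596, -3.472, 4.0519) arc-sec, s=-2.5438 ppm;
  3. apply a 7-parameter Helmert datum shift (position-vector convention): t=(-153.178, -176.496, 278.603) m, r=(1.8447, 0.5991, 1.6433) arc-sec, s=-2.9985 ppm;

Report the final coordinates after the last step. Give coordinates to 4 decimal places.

start: φ=-14.090898°, λ=-158.917910°, h=482.880 m
→ ECEF (a=6378206.400, f=1/294.978698214): X=-5773812.8610, Y=-2225855.6569, Z=-1542760.4708
→ Helmert 7p (PV): X=-5773236.3438, Y=-2225702.1128, Z=-1542448.2737
→ Helmert 7p (PV): X=-5773358.9589, Y=-2225904.1354, Z=-1542168.1824

X=-5773358.9589 m, Y=-2225904.1354 m, Z=-1542168.1824 m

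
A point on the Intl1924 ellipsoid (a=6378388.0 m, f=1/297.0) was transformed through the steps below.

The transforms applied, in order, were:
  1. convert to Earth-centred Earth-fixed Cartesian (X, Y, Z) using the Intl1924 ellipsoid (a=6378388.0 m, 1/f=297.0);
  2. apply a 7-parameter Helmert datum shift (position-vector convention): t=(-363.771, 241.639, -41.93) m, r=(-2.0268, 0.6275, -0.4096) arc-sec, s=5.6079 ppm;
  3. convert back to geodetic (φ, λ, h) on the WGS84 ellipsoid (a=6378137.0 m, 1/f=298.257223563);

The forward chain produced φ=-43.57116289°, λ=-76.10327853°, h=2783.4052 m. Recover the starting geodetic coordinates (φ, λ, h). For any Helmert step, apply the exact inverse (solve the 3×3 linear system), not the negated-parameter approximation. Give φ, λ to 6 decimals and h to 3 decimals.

φ=-43.570220°, λ=-76.099226°, h=2744.552 m

start: φ=-43.571163°, λ=-76.103279°, h=2783.405 m
→ ECEF (a=6378137.000, f=1/298.257223563): X=1112109.8541, Y=-4494930.3741, Z=-4375611.9768
→ Helmert⁻¹: X=1112489.6242, Y=-4495101.6002, Z=-4375586.2945
→ geod (Bowring, a=6378388.000): φ=-43.57022000°, λ=-76.09922600°, h=2744.5520 m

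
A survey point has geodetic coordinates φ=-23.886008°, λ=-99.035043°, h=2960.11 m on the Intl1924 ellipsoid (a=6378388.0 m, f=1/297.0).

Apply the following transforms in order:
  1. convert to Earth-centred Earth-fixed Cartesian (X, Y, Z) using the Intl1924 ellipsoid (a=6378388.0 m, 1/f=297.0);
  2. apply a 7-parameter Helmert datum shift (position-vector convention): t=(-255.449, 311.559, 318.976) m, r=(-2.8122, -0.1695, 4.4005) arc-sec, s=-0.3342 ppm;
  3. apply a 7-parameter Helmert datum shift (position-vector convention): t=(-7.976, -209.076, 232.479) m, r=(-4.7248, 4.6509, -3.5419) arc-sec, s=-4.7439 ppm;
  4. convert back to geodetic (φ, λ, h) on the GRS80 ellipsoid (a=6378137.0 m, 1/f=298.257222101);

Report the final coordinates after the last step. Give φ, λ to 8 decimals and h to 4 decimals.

φ=-23.87879432°, λ=-99.03791171°, h=2885.1921 m

start: φ=-23.886008°, λ=-99.035043°, h=2960.110 m
→ ECEF (a=6378388.000, f=1/297.0): X=-916794.1520, Y=-5765585.4120, Z=-2567976.8584
→ Helmert 7p (PV): X=-916924.1801, Y=-5765326.4968, Z=-2567579.1700
→ Helmert 7p (PV): X=-917084.6998, Y=-5765551.2916, Z=-2567181.7731
→ geod (Bowring, a=6378137.000): φ=-23.87879432°, λ=-99.03791171°, h=2885.1921 m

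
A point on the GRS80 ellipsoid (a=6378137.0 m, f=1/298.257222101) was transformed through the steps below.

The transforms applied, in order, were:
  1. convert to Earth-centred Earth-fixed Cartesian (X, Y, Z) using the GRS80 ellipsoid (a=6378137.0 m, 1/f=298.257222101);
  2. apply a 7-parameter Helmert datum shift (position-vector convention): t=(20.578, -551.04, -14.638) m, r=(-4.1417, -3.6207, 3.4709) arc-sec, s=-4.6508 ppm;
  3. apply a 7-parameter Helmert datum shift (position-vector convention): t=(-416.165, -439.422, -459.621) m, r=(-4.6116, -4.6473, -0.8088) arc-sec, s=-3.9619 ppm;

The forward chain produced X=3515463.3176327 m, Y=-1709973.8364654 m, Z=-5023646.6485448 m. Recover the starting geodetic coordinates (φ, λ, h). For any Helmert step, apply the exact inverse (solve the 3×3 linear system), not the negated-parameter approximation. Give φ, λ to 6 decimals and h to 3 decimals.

φ=-52.298208°, λ=-25.922609°, h=335.228 m

start: X=3515463.3176, Y=-1709973.8365, Z=-5023646.6485 m
→ Helmert⁻¹: X=3515786.9359, Y=-1709415.0917, Z=-5023324.3608
→ Helmert⁻¹: X=3515665.7744, Y=-1708830.2907, Z=-5023429.1106
→ geod (Bowring, a=6378137.000): φ=-52.29820800°, λ=-25.92260900°, h=335.2280 m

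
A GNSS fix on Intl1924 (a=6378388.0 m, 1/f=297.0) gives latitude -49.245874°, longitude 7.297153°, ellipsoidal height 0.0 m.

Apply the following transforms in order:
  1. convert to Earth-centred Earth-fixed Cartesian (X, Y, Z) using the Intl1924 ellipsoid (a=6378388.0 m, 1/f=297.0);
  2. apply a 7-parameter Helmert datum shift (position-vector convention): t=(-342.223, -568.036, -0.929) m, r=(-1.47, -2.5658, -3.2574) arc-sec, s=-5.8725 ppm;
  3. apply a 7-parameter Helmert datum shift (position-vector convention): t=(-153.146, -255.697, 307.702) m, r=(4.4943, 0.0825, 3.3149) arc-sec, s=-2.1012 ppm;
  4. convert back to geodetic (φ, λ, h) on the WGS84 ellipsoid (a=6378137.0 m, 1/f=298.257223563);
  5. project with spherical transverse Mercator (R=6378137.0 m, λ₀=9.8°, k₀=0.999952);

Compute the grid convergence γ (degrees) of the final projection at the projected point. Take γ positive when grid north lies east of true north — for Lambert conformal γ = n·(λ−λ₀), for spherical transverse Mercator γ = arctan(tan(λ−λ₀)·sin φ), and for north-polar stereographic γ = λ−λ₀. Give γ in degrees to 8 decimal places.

start: φ=-49.245874°, λ=7.297153°, h=0.000 m
→ ECEF (a=6378388.000, f=1/297.0): X=4138168.0624, Y=529902.5582, Z=-4808545.2567
→ Helmert 7p (PV): X=4137869.7212, Y=529231.7903, Z=-4808470.2482
→ Helmert 7p (PV): X=4137697.4522, Y=529146.2527, Z=-4808142.5662
→ geod (Bowring, a=6378137.000): φ=-49.24653081°, λ=7.28767001°, h=-473.8065 m
→ into tm (λ₀=9.8°): φ=-49.24653081°, λ−λ₀=-2.51232999°
convergence γ = 1.90367378°

1.90367378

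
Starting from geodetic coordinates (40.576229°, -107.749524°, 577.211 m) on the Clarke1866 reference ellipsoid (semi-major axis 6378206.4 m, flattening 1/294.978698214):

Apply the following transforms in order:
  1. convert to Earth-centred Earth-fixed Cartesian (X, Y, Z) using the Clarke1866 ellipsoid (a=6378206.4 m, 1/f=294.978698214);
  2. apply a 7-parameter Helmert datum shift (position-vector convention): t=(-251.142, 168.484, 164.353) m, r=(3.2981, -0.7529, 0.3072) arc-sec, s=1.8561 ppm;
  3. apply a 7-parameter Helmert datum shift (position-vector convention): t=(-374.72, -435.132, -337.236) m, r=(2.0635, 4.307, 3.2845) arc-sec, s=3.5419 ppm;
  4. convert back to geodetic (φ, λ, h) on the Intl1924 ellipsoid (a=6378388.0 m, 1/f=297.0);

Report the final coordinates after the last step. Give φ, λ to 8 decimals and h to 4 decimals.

φ=40.57001895°, λ=-107.75341889°, h=593.1047 m

start: φ=40.576229°, λ=-107.749524°, h=577.211 m
→ ECEF (a=6378206.400, f=1/294.978698214): X=-1479133.0019, Y=-4620942.4032, Z=4126969.7355
→ Helmert 7p (PV): X=-1479395.0713, Y=-4620850.6880, Z=4127062.4622
→ Helmert 7p (PV): X=-1479615.2726, Y=-4621367.0319, Z=4126724.5073
→ geod (Bowring, a=6378388.000): φ=40.57001895°, λ=-107.75341889°, h=593.1047 m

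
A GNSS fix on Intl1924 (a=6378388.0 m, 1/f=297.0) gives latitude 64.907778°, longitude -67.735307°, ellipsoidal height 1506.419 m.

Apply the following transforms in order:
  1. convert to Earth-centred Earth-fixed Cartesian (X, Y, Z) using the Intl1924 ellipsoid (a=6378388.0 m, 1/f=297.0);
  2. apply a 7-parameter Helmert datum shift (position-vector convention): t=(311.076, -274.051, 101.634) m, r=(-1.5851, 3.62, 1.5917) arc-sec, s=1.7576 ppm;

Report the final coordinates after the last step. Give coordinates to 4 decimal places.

start: φ=64.907778°, λ=-67.735307°, h=1506.419 m
→ ECEF (a=6378388.000, f=1/297.0): X=1027936.9869, Y=-2510775.2549, Z=5754850.8954
→ Helmert 7p (PV): X=1028370.2440, Y=-2511001.5616, Z=5754963.8983

X=1028370.2440 m, Y=-2511001.5616 m, Z=5754963.8983 m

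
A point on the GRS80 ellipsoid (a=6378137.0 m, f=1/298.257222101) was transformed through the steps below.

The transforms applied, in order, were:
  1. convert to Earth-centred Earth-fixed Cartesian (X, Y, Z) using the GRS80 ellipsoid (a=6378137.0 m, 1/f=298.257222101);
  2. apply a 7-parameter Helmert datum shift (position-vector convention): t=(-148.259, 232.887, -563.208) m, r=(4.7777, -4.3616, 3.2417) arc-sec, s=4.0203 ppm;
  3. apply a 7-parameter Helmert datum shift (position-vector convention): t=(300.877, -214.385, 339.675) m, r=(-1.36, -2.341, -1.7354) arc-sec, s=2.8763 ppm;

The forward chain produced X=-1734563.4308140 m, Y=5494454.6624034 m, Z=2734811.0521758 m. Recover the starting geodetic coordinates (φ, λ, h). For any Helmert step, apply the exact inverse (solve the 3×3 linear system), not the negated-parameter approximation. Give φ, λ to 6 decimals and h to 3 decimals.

start: X=-1734563.4308, Y=5494454.6624, Z=2734811.0522 m
→ Helmert⁻¹: X=-1734874.5112, Y=5494620.6169, Z=2734519.4306
→ Helmert⁻¹: X=-1734575.0932, Y=5494456.2520, Z=2734981.0537
→ geod (Bowring, a=6378137.000): φ=25.54200800°, λ=107.52067200°, h=3736.0930 m

φ=25.542008°, λ=107.520672°, h=3736.093 m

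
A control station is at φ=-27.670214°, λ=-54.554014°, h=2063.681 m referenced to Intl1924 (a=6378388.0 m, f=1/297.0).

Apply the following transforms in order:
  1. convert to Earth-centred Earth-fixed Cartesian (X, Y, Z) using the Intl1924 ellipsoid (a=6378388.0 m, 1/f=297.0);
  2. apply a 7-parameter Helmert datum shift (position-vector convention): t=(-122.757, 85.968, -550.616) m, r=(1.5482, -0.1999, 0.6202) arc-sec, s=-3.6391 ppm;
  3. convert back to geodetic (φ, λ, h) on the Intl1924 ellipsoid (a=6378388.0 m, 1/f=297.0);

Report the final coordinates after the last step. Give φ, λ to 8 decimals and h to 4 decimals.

φ=-27.67552453°, λ=-54.55419640°, h=2171.2253 m

start: φ=-27.670214°, λ=-54.554014°, h=2063.681 m
→ ECEF (a=6378388.000, f=1/297.0): X=3279447.5447, Y=-4606796.0640, Z=-2945187.3643
→ Helmert 7p (PV): X=3279329.5595, Y=-4606661.3646, Z=-2945758.6622
→ geod (Bowring, a=6378388.000): φ=-27.67552453°, λ=-54.55419640°, h=2171.2253 m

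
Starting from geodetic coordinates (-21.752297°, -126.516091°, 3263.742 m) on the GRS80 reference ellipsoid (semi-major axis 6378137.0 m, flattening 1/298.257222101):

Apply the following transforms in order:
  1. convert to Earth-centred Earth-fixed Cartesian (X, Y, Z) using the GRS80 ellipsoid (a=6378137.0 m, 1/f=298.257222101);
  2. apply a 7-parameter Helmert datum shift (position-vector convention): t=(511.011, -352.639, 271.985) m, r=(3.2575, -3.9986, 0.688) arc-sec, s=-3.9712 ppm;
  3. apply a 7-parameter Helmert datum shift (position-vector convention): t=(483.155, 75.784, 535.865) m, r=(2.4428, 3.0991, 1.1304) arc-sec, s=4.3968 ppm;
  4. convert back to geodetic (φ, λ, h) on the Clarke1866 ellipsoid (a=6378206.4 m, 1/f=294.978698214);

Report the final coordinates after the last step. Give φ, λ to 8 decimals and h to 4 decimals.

φ=-21.74966108°, λ=-126.50656688°, h=2587.9086 m

start: φ=-21.752297°, λ=-126.516091°, h=3263.742 m
→ ECEF (a=6378137.000, f=1/298.257222101): X=-3528480.8188, Y=-4765668.4718, Z=-2350169.6693
→ Helmert 7p (PV): X=-3527894.3400, Y=-4765976.8390, Z=-2350032.0163
→ Helmert 7p (PV): X=-3527435.8862, Y=-4765913.5126, Z=-2349509.9214
→ geod (Bowring, a=6378206.400): φ=-21.74966108°, λ=-126.50656688°, h=2587.9086 m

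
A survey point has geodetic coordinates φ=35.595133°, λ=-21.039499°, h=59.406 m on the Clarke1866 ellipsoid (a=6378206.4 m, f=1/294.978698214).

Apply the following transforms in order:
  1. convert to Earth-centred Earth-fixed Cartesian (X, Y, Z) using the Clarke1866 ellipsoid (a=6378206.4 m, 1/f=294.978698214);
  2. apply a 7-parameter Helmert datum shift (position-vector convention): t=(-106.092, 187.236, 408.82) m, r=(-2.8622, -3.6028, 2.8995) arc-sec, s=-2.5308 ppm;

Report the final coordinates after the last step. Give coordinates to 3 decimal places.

start: φ=35.595133°, λ=-21.039499°, h=59.406 m
→ ECEF (a=6378206.400, f=1/294.978698214): X=4846281.0490, Y=-1864147.2764, Z=3691601.1635
→ Helmert 7p (PV): X=4846124.4160, Y=-1863835.9720, Z=3692111.1574

X=4846124.416 m, Y=-1863835.972 m, Z=3692111.157 m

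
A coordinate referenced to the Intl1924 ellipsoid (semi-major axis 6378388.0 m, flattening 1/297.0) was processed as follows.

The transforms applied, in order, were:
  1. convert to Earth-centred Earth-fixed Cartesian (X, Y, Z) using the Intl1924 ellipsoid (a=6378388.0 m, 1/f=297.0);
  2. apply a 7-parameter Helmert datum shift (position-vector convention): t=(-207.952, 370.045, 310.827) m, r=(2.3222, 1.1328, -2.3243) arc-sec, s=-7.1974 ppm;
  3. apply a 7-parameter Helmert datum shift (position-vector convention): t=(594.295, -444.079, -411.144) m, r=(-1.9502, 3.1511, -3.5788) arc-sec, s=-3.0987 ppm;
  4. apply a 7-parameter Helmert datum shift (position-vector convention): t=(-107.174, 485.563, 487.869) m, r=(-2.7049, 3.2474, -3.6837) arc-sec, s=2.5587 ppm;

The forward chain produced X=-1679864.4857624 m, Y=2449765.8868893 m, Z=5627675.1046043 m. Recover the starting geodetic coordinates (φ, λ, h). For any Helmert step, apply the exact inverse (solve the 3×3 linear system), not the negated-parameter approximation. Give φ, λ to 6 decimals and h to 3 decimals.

φ=62.332351°, λ=124.454944°, h=1540.164 m

start: X=-1679864.4858, Y=2449765.8869, Z=5627675.1046 m
→ Helmert⁻¹: X=-1679885.3471, Y=2449170.2624, Z=5627178.5073
→ Helmert⁻¹: X=-1680613.3229, Y=2449539.5645, Z=5627604.5749
→ Helmert⁻¹: X=-1680475.9697, Y=2449231.5649, Z=5627297.4466
→ geod (Bowring, a=6378388.000): φ=62.33235100°, λ=124.45494400°, h=1540.1640 m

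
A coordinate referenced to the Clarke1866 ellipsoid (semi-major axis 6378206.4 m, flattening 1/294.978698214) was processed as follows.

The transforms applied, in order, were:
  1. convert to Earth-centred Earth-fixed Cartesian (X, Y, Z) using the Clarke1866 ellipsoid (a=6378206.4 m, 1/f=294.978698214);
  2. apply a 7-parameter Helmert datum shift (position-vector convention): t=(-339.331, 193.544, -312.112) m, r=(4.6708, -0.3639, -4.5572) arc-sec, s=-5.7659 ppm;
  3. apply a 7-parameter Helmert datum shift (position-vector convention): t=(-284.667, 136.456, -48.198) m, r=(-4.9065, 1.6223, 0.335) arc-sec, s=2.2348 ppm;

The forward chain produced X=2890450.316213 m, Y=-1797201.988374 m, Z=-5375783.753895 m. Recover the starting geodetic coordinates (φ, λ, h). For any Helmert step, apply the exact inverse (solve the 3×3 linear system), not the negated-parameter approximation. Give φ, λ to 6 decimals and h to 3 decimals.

φ=-57.828765°, λ=-31.869824°, h=22.896 m

start: X=2890450.3162, Y=-1797201.9884, Z=-5375783.7539 m
→ Helmert⁻¹: X=2890767.8851, Y=-1797211.2478, Z=-5375743.5569
→ Helmert⁻¹: X=2891154.1157, Y=-1797473.0034, Z=-5375426.8368
→ geod (Bowring, a=6378206.400): φ=-57.82876500°, λ=-31.86982400°, h=22.8960 m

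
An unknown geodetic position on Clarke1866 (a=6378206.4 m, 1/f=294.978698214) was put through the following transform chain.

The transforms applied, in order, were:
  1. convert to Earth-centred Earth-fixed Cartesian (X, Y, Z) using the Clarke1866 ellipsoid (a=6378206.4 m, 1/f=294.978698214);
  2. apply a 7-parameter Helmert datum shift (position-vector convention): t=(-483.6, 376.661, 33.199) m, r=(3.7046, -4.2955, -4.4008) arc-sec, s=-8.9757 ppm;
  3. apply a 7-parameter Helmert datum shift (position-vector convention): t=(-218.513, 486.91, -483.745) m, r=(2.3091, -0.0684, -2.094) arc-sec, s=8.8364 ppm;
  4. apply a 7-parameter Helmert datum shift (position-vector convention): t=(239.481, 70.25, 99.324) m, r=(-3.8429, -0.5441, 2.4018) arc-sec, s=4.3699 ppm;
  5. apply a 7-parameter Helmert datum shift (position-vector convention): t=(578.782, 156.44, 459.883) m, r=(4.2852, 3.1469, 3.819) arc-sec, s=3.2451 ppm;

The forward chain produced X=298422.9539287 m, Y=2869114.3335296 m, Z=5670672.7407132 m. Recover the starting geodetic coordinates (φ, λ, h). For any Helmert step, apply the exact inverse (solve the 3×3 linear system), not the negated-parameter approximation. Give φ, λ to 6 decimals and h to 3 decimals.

φ=63.201617°, λ=84.061429°, h=535.118 m

start: X=298422.9539, Y=2869114.3335, Z=5670672.7407 m
→ Helmert⁻¹: X=297809.8191, Y=2869060.8680, Z=5670139.3955
→ Helmert⁻¹: X=297617.4005, Y=2868868.9769, Z=5670067.9587
→ Helmert⁻¹: X=297806.0419, Y=2868423.2242, Z=5670469.3866
→ Helmert⁻¹: X=298349.2124, Y=2868180.5148, Z=5670429.3573
→ geod (Bowring, a=6378206.400): φ=63.20161700°, λ=84.06142900°, h=535.1180 m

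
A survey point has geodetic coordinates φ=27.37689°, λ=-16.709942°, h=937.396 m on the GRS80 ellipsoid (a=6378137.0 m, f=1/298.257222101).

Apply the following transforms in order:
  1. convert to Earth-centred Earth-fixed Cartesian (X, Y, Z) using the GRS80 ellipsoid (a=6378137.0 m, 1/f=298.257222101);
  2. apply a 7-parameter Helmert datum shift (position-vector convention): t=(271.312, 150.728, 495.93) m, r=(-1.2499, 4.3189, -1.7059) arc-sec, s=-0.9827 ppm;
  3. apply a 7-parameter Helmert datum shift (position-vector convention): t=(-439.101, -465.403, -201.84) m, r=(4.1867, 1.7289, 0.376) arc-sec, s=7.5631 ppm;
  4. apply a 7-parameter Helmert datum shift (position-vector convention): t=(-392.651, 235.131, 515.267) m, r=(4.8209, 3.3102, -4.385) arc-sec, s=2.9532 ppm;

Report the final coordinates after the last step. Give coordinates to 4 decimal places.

X=5428843.7240 m, Y=-1630239.7670 m, Z=2916323.6222 m

start: φ=27.376890°, λ=-16.709942°, h=937.396 m
→ ECEF (a=6378137.000, f=1/298.257222101): X=5429265.2769, Y=-1629884.5833, Z=2915794.0935
→ Helmert 7p (PV): X=5429578.8264, Y=-1629759.4872, Z=2916183.3535
→ Helmert 7p (PV): X=5429208.2042, Y=-1630286.5108, Z=2915924.9775
→ Helmert 7p (PV): X=5428843.7240, Y=-1630239.7670, Z=2916323.6222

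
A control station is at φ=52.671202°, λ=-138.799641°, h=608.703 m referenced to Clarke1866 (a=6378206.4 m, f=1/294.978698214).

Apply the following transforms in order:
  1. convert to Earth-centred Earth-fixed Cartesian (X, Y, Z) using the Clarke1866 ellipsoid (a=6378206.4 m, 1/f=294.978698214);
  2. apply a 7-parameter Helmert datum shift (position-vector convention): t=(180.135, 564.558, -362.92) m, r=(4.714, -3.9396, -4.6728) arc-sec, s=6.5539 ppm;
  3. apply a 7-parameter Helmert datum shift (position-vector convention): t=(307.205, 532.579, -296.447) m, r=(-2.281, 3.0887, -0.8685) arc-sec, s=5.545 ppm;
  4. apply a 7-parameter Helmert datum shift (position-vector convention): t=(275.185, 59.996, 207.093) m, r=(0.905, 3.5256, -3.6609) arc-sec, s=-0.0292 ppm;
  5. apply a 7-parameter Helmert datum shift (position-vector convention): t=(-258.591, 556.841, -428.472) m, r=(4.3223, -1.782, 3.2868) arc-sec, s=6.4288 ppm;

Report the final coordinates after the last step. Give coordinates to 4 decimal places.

start: φ=52.671202°, λ=-138.799641°, h=608.703 m
→ ECEF (a=6378206.400, f=1/294.978698214): X=-2916600.6845, Y=-2553323.1674, Z=5048720.0431
→ Helmert 7p (PV): X=-2916593.9387, Y=-2552824.6542, Z=5048276.1509
→ Helmert 7p (PV): X=-2916238.0597, Y=-2552238.1228, Z=5048079.6021
→ Helmert 7p (PV): X=-2915921.8033, Y=-2552148.4420, Z=5048325.1956
→ Helmert 7p (PV): X=-2916202.0865, Y=-2551760.2622, Z=5047850.5055

X=-2916202.0865 m, Y=-2551760.2622 m, Z=5047850.5055 m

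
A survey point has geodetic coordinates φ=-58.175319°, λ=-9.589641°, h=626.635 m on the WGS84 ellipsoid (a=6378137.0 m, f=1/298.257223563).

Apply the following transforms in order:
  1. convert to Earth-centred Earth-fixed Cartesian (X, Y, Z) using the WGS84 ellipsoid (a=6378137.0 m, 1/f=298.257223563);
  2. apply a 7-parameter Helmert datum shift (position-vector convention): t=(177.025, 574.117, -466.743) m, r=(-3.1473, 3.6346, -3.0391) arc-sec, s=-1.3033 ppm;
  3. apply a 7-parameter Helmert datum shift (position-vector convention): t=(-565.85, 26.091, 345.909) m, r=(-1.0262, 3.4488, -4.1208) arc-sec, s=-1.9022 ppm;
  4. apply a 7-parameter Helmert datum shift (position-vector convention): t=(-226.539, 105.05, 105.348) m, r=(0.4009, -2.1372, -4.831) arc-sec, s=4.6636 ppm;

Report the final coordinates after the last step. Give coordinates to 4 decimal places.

X=3323928.5381 m, Y=-561300.3527 m, Z=-5396685.2918 m

start: φ=-58.175319°, λ=-9.589641°, h=626.635 m
→ ECEF (a=6378137.000, f=1/298.257223563): X=3324701.1093, Y=-561712.8225, Z=-5396592.4764
→ Helmert 7p (PV): X=3324770.4316, Y=-561269.3035, Z=-5397102.1997
→ Helmert 7p (PV): X=3324096.8033, Y=-561335.4190, Z=-5396798.8229
→ Helmert 7p (PV): X=3323928.5381, Y=-561300.3527, Z=-5396685.2918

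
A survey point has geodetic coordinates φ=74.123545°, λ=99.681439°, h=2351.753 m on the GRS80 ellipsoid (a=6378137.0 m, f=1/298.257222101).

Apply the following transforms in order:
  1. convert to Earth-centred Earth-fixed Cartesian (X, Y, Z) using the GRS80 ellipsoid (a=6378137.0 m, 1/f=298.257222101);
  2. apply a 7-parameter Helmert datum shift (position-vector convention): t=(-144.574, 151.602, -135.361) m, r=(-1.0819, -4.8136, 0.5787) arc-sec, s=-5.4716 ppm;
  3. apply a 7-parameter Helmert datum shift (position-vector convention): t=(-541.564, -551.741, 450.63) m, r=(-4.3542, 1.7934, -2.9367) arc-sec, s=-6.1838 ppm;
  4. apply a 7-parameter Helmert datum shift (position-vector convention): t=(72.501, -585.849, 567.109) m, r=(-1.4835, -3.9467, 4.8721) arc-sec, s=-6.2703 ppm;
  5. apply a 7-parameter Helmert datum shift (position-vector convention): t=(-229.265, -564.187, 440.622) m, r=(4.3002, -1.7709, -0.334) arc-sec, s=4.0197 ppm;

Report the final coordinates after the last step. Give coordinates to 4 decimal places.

start: φ=74.123545°, λ=99.681439°, h=2351.753 m
→ ECEF (a=6378137.000, f=1/298.257222101): X=-294448.9982, Y=1725964.0039, Z=6114987.1366
→ Helmert 7p (PV): X=-294739.5081, Y=1726137.4101, Z=6114802.3923
→ Helmert 7p (PV): X=-295201.5080, Y=1725708.2726, Z=6115181.3342
→ Helmert 7p (PV): X=-295284.9260, Y=1725148.6115, Z=6115692.0392
→ Helmert 7p (PV): X=-295565.0914, Y=1724464.3370, Z=6116190.6752

X=-295565.0914 m, Y=1724464.3370 m, Z=6116190.6752 m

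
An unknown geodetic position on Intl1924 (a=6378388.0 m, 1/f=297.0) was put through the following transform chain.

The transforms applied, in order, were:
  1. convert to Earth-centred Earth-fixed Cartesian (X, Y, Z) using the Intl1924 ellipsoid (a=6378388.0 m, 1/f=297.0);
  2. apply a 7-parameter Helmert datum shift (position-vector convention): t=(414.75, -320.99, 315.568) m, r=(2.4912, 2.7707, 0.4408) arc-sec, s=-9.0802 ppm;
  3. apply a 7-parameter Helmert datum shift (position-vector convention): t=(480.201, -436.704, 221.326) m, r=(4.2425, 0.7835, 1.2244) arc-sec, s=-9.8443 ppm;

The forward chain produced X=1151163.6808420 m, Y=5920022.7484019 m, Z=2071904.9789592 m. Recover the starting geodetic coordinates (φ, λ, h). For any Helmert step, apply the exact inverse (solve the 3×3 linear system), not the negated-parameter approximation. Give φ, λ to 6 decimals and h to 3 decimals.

φ=19.071172°, λ=79.005722°, h=1258.860 m

start: X=1151163.6808, Y=5920022.7484, Z=2071904.9790 m
→ Helmert⁻¹: X=1150722.0834, Y=5920553.5139, Z=2071586.6432
→ Helmert⁻¹: X=1150302.6096, Y=5920950.8245, Z=2071233.8233
→ geod (Bowring, a=6378388.000): φ=19.07117200°, λ=79.00572200°, h=1258.8600 m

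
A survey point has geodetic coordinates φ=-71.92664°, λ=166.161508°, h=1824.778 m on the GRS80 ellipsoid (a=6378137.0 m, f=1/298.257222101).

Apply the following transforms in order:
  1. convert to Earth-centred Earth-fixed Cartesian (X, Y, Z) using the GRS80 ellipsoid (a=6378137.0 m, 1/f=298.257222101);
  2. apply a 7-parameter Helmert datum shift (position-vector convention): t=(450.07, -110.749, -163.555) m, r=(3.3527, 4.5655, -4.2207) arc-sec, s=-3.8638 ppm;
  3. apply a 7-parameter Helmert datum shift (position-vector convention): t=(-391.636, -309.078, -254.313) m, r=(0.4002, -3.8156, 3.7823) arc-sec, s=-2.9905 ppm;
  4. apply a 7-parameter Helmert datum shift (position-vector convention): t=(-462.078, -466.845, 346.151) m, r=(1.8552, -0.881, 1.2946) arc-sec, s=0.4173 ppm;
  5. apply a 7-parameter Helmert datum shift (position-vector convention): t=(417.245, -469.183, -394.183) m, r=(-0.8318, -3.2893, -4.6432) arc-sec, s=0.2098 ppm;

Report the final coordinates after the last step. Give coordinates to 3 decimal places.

X=-1927536.797 m, Y=473671.406 m, Z=-6043335.678 m

start: φ=-71.926640°, λ=166.161508°, h=1824.778 m
→ ECEF (a=6378137.000, f=1/298.257222101): X=-1927671.3146, Y=474854.8782, Z=-6042886.4392
→ Helmert 7p (PV): X=-1927337.8335, Y=474879.9622, Z=-6042976.2600
→ Helmert 7p (PV): X=-1927620.6278, Y=474545.8470, Z=-6043247.2330
→ Helmert 7p (PV): X=-1928060.6766, Y=474121.4561, Z=-6042907.5689
→ Helmert 7p (PV): X=-1927536.7971, Y=473671.4058, Z=-6043335.6784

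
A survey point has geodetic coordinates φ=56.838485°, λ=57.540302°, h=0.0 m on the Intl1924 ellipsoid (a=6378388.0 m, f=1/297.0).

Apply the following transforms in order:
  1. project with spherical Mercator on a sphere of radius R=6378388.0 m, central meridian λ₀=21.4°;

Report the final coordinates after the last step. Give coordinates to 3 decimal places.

start: φ=56.838485°, λ=57.540302°, h=0.000 m
→ merc (R=6378388.0, λ₀=21.4°): E=4023278.3383, N=7727481.8982

E=4023278.338 m, N=7727481.898 m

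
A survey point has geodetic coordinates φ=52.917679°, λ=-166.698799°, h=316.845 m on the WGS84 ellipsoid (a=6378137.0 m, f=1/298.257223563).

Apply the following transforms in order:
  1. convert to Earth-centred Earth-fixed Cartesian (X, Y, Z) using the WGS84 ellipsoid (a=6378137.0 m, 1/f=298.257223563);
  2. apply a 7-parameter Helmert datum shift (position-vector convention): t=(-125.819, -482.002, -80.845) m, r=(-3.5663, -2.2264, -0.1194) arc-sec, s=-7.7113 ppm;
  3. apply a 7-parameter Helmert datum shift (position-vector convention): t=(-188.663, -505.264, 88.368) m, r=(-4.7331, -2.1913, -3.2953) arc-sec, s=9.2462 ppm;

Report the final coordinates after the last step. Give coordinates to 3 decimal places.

X=-3751234.504 m, Y=-887455.185 m, Z=5065248.361 m

start: φ=52.917679°, λ=-166.698799°, h=316.845 m
→ ECEF (a=6378137.000, f=1/298.257223563): X=-3750791.0928, Y=-886732.4583, Z=5065277.7111
→ Helmert 7p (PV): X=-3750943.1752, Y=-887117.8737, Z=5065132.6523
→ Helmert 7p (PV): X=-3751234.5040, Y=-887455.1851, Z=5065248.3608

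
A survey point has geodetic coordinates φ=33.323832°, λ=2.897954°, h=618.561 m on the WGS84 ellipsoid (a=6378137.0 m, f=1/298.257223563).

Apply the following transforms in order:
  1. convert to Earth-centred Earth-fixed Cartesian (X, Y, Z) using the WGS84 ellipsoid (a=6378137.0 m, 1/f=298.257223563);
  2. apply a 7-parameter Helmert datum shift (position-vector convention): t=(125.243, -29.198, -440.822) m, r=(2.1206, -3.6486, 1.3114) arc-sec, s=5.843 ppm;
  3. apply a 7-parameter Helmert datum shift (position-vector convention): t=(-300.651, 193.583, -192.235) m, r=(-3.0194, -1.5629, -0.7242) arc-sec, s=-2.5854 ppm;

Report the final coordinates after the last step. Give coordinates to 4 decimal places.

X=5328275.8374 m, Y=269936.1594 m, Z=3483875.9168 m

start: φ=33.323832°, λ=2.897954°, h=618.561 m
→ ECEF (a=6378137.000, f=1/298.257223563): X=5328522.6895, Y=269740.5482, Z=3484364.1653
→ Helmert 7p (PV): X=5328615.7171, Y=269710.9816, Z=3484040.7319
→ Helmert 7p (PV): X=5328275.8374, Y=269936.1594, Z=3483875.9168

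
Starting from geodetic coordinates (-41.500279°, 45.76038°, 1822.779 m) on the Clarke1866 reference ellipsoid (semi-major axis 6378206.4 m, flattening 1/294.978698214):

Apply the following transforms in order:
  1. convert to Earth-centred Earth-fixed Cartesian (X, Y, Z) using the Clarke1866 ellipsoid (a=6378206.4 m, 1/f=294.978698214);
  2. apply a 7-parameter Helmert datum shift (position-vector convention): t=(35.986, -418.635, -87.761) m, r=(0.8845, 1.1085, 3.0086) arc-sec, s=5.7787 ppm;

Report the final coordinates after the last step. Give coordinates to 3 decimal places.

X=3338605.069 m, Y=3428102.096 m, Z=-4205318.699 m

start: φ=-41.500279°, λ=45.760380°, h=1822.779 m
→ ECEF (a=6378206.400, f=1/294.978698214): X=3338622.3977, Y=3428434.1890, Z=-4205203.3964
→ Helmert 7p (PV): X=3338605.0693, Y=3428102.0965, Z=-4205318.6986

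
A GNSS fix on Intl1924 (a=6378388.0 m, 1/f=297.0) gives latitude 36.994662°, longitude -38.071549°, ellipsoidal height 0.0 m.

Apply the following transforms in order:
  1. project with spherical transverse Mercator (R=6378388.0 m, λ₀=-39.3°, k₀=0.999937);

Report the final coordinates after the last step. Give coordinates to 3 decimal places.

start: φ=36.994662°, λ=-38.071549°, h=0.000 m
→ tm (R=6378388.0, λ₀=-39.3°): E=109221.2286, N=4118834.1700

E=109221.229 m, N=4118834.170 m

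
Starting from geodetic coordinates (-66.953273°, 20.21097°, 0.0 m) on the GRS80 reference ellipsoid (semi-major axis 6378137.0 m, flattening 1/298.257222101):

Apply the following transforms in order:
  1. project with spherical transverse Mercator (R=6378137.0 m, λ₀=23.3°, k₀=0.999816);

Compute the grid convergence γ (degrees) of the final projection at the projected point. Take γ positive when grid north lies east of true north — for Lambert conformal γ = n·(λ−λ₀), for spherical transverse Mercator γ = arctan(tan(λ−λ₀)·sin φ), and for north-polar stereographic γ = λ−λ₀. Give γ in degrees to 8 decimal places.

start: φ=-66.953273°, λ=20.210970°, h=0.000 m
→ into tm (λ₀=23.3°): φ=-66.95327300°, λ−λ₀=-3.08903000°
convergence γ = 2.84290377°

2.84290377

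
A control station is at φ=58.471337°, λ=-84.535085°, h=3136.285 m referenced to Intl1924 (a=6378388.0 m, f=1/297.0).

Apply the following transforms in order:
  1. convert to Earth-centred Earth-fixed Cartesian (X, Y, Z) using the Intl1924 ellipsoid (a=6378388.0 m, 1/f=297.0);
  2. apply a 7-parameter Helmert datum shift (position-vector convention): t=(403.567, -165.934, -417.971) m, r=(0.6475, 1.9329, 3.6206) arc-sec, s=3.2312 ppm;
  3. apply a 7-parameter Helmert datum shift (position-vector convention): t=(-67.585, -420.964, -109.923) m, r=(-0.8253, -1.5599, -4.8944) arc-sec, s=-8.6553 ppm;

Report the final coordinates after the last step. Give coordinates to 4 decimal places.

X=318910.9186 m, Y=-3330595.5720 m, Z=5415607.2675 m

start: φ=58.471337°, λ=-84.535085°, h=3136.285 m
→ ECEF (a=6378388.000, f=1/297.0): X=318587.4395, Y=-3330029.4254, Z=5416162.2369
→ Helmert 7p (PV): X=319101.2434, Y=-3330217.5294, Z=5415748.3276
→ Helmert 7p (PV): X=318910.9186, Y=-3330595.5720, Z=5415607.2675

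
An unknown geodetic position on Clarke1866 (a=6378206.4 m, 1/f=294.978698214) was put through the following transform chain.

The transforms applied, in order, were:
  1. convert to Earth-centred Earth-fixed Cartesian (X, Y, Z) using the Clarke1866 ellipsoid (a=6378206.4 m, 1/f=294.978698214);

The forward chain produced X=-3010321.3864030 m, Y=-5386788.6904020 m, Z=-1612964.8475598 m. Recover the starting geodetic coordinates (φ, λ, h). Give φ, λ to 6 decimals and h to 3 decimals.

start: X=-3010321.3864, Y=-5386788.6904, Z=-1612964.8476 m
→ geod (Bowring, a=6378206.400): φ=-14.74394200°, λ=-119.19794900°, h=1363.2370 m

φ=-14.743942°, λ=-119.197949°, h=1363.237 m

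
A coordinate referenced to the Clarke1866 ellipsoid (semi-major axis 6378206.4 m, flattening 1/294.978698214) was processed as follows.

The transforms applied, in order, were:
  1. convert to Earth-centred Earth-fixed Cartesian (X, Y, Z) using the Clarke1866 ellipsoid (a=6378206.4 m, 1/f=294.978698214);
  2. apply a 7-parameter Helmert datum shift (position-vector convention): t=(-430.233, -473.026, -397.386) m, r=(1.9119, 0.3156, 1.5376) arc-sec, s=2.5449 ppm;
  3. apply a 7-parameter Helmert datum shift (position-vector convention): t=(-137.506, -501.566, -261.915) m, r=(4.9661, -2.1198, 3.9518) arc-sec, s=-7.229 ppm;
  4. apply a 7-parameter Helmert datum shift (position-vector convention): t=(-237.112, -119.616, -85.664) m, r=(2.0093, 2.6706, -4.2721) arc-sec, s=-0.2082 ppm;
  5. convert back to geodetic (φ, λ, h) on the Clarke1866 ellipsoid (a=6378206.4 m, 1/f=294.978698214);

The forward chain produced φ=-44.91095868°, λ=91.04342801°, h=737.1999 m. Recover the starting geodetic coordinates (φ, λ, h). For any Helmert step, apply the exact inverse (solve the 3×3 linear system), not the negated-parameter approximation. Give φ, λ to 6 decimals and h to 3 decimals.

start: φ=-44.910959°, λ=91.043428°, h=737.200 m
→ ECEF (a=6378206.400, f=1/294.978698214): X=-82405.7008, Y=4524487.4183, Z=-4480663.3761
→ Helmert⁻¹: X=-82204.3048, Y=4524562.6263, Z=-4480623.7847
→ Helmert⁻¹: X=-82026.7449, Y=4524990.6017, Z=-4480502.3607
→ Helmert⁻¹: X=-81555.7147, Y=4525411.1918, Z=-4480135.6448
→ geod (Bowring, a=6378206.400): φ=-44.90182700°, λ=91.03245700°, h=1007.9080 m

φ=-44.901827°, λ=91.032457°, h=1007.908 m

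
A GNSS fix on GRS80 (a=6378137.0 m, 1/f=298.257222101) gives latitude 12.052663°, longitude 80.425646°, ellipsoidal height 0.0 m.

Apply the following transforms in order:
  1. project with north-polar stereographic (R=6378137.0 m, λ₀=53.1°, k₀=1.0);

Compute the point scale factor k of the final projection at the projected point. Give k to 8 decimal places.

1.65451883

start: φ=12.052663°, λ=80.425646°, h=0.000 m
→ into stereo (λ₀=53.1°): φ=12.05266300°, λ−λ₀=27.32564600°
scale k = 1.65451883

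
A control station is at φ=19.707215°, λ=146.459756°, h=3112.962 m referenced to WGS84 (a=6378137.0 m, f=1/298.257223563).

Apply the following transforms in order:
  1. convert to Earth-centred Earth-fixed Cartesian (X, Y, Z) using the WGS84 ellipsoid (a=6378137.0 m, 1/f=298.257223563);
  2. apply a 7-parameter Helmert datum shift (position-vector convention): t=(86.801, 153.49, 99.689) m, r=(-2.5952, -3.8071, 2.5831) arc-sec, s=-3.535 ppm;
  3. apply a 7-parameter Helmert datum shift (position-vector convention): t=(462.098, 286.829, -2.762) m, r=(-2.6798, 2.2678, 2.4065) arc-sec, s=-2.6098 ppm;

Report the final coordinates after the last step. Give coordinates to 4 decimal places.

X=-5008651.4531 m, Y=3320889.5491 m, Z=2138222.4781 m

start: φ=19.707215°, λ=146.459756°, h=3112.962 m
→ ECEF (a=6378137.000, f=1/298.257223563): X=-5009134.8489, Y=3320536.1230, Z=2138260.9923
→ Helmert 7p (PV): X=-5009111.3907, Y=3320642.0479, Z=2138218.8891
→ Helmert 7p (PV): X=-5008651.4531, Y=3320889.5491, Z=2138222.4781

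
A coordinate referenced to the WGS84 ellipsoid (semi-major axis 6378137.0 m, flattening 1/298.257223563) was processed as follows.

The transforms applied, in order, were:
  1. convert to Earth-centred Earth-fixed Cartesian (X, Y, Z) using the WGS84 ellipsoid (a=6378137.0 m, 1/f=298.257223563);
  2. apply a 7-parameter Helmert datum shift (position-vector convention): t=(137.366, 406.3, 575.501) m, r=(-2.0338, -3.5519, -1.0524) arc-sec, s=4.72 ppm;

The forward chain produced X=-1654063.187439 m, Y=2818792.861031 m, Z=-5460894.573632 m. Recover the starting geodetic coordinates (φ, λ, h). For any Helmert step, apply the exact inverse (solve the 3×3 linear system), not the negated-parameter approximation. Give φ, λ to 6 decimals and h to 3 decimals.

φ=-59.273234°, λ=120.411262°, h=2137.671 m

start: X=-1654063.1874, Y=2818792.8610, Z=-5460894.5736 m
→ Helmert⁻¹: X=-1654301.1714, Y=2818418.6678, Z=-5461388.0194
→ geod (Bowring, a=6378137.000): φ=-59.27323400°, λ=120.41126200°, h=2137.6710 m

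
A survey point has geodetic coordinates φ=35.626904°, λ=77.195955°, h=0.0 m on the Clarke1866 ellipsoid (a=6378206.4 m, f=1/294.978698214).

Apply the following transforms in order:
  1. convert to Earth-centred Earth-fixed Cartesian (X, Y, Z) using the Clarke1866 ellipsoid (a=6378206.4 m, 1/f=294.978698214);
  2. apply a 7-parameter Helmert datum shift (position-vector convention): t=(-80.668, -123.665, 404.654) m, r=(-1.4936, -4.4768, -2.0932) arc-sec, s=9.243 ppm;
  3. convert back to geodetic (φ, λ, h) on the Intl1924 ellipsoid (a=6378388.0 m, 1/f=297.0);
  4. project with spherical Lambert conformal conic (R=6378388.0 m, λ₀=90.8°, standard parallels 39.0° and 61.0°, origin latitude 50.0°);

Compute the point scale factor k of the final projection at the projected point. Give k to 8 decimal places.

start: φ=35.626904°, λ=77.195955°, h=0.000 m
→ ECEF (a=6378206.400, f=1/294.978698214): X=1150270.2779, Y=5061279.5842, Z=3694432.3374
→ Helmert 7p (PV): X=1150171.4196, Y=5061217.7797, Z=3694859.4549
→ geod (Bowring, a=6378388.000): φ=35.62921505°, λ=77.19686797°, h=-49.2049 m
→ into lcc (λ₀=90.8°): φ=35.62921505°, λ−λ₀=-13.60313203°
scale k = 1.01225476

1.01225476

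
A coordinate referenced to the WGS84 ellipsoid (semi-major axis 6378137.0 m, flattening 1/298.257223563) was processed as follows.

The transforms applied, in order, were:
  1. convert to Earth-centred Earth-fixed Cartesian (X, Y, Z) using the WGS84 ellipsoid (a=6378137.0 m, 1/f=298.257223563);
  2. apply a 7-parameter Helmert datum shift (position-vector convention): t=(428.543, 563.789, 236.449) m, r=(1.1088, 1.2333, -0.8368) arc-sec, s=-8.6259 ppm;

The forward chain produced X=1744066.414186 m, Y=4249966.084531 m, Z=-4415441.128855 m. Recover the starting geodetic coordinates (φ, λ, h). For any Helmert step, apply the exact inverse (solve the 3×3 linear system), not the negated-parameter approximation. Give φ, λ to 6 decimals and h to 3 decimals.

φ=-44.063319°, λ=67.690225°, h=3707.252 m

start: X=1744066.4142, Y=4249966.0845, Z=-4415441.1289 m
→ Helmert⁻¹: X=1743662.0747, Y=4249422.2874, Z=-4415728.0849
→ geod (Bowring, a=6378137.000): φ=-44.06331900°, λ=67.69022500°, h=3707.2520 m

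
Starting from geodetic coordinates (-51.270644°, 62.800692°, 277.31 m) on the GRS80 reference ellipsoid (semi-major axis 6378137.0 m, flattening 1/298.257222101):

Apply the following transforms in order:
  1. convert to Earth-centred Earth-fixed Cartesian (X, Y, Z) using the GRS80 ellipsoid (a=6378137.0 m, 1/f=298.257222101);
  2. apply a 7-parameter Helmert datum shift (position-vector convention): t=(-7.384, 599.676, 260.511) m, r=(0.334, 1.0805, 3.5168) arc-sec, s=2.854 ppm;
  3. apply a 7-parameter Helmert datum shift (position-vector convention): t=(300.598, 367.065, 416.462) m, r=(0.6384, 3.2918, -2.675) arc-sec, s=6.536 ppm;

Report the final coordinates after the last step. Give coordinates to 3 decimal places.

start: φ=-51.270644°, λ=62.800692°, h=277.310 m
→ ECEF (a=6378137.000, f=1/298.257222101): X=1827782.0021, Y=3556584.7907, Z=-4952654.0631
→ Helmert 7p (PV): X=1827693.2508, Y=3557233.8006, Z=-4952411.5026
→ Helmert 7p (PV): X=1827972.8913, Y=3557615.7406, Z=-4952045.5682

X=1827972.891 m, Y=3557615.741 m, Z=-4952045.568 m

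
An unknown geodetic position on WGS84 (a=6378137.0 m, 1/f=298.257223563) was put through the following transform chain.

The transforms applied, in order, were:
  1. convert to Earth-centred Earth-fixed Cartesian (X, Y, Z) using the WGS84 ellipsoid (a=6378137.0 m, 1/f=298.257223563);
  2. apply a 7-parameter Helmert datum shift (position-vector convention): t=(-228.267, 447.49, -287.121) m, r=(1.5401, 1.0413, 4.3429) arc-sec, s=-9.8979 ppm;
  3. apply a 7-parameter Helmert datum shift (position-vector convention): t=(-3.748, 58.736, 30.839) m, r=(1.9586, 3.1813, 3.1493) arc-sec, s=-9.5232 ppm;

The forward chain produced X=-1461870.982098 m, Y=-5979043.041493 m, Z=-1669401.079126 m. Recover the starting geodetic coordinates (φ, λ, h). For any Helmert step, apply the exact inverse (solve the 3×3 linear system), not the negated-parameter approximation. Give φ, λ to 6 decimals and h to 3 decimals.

start: X=-1461870.9821, Y=-5979043.0415, Z=-1669401.0791 m
→ Helmert⁻¹: X=-1461946.6990, Y=-5979152.2489, Z=-1669413.5894
→ Helmert⁻¹: X=-1461850.3750, Y=-5979640.6083, Z=-1669105.7217
→ geod (Bowring, a=6378137.000): φ=-15.26824000°, λ=-103.73771900°, h=1345.2600 m

φ=-15.268240°, λ=-103.737719°, h=1345.260 m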